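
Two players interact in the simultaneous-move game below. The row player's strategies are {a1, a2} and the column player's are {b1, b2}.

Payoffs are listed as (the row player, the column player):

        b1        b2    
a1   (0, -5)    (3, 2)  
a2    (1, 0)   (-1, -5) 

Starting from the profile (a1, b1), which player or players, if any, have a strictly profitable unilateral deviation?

Both

The row player at (a1, b1) earns 0; deviating to a2 yields 1 — a strict improvement.
The column player earns -5; deviating to b2 yields 2 — a strict improvement.
Both the row player and the column player have strictly profitable deviations.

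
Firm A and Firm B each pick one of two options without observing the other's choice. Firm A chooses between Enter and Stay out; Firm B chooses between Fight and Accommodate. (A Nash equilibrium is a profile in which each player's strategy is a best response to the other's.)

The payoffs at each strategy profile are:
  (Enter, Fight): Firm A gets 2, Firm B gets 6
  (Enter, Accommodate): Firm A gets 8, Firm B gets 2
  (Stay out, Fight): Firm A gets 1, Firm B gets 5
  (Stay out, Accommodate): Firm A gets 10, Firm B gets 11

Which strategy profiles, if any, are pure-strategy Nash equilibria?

(Enter, Fight): Firm A gets 2 ≥ 1 from Stay out, and Firm B gets 6 ≥ 2 from Accommodate — Nash equilibrium.
(Enter, Accommodate): Firm A prefers Stay out (10 > 8); Firm B prefers Fight (6 > 2) — not an equilibrium.
(Stay out, Fight): Firm A prefers Enter (2 > 1); Firm B prefers Accommodate (11 > 5) — not an equilibrium.
(Stay out, Accommodate): Firm A gets 10 ≥ 8 from Enter, and Firm B gets 11 ≥ 5 from Fight — Nash equilibrium.

(Enter, Fight) and (Stay out, Accommodate)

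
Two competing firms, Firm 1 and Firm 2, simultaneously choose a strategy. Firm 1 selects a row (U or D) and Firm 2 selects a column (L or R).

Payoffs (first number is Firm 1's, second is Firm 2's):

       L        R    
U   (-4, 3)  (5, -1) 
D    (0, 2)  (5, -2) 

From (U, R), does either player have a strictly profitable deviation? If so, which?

Firm 1 at (U, R) earns 5; deviating to D yields 5 — not better.
Firm 2 earns -1; deviating to L yields 3 — a strict improvement.
Only Firm 2 has a strictly profitable deviation.

Firm 2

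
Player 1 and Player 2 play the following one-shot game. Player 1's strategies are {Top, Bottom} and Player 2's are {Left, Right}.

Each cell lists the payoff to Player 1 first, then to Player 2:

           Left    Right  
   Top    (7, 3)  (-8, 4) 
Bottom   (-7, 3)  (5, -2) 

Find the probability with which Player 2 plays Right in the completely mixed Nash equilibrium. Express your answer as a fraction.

Let y be the probability that Player 2 plays Left. In a completely mixed equilibrium, Player 1 must be indifferent between Top and Bottom.
Player 1's expected payoff from Top is 7y − 8(1−y); from Bottom it is −7y + 5(1−y).
Setting these equal: 15y − 8 = −12y + 5, so y = 13/27.
Therefore Player 2 plays Right with probability 1 − 13/27 = 14/27.

14/27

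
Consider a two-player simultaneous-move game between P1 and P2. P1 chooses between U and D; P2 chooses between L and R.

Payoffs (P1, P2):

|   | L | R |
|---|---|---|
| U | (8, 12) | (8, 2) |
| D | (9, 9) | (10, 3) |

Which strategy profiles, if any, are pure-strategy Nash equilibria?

(U, L): P1 prefers D (9 > 8) — not an equilibrium.
(U, R): P1 prefers D (10 > 8); P2 prefers L (12 > 2) — not an equilibrium.
(D, L): P1 gets 9 ≥ 8 from U, and P2 gets 9 ≥ 3 from R — Nash equilibrium.
(D, R): P2 prefers L (9 > 3) — not an equilibrium.

(D, L)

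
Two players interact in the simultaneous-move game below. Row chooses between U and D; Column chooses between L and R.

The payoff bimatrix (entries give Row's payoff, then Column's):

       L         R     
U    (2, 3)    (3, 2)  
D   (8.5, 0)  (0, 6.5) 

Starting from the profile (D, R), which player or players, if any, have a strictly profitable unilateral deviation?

Row

Row at (D, R) earns 0; deviating to U yields 3 — a strict improvement.
Column earns 6.5; deviating to L yields 0 — not better.
Only Row has a strictly profitable deviation.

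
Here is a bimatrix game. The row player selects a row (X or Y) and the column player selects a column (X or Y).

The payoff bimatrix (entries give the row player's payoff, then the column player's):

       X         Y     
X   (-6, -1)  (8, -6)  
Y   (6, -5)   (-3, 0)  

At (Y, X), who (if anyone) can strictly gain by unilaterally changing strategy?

The column player

The row player at (Y, X) earns 6; deviating to X yields -6 — not better.
The column player earns -5; deviating to Y yields 0 — a strict improvement.
Only the column player has a strictly profitable deviation.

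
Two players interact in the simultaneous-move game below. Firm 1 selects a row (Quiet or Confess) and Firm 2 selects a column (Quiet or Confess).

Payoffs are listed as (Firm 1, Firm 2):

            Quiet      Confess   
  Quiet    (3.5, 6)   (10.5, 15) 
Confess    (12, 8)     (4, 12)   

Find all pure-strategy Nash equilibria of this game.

(Quiet, Confess)

(Quiet, Quiet): Firm 1 prefers Confess (12 > 3.5); Firm 2 prefers Confess (15 > 6) — not an equilibrium.
(Quiet, Confess): Firm 1 gets 10.5 ≥ 4 from Confess, and Firm 2 gets 15 ≥ 6 from Quiet — Nash equilibrium.
(Confess, Quiet): Firm 2 prefers Confess (12 > 8) — not an equilibrium.
(Confess, Confess): Firm 1 prefers Quiet (10.5 > 4) — not an equilibrium.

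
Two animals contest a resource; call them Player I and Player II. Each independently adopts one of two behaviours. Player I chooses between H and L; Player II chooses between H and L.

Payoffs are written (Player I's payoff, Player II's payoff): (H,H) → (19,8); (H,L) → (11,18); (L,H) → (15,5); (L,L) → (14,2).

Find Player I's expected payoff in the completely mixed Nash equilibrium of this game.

First find q, the probability Player II plays H, from Player I's indifference between H and L: 19q + 11(1−q) = 15q + 14(1−q), giving q = 3/7.
Since Player I is indifferent in equilibrium, Player I's expected payoff equals the payoff from either row against (3/7, 4/7). Using H: 19(3/7) + 11(4/7) = 101/7.

101/7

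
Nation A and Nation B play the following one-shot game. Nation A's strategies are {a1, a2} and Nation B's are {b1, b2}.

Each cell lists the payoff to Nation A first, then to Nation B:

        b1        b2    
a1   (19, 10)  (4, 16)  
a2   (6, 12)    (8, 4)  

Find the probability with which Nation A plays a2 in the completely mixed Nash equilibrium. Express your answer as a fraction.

Let x be the probability that Nation A plays a1. In a completely mixed equilibrium, Nation B must be indifferent between b1 and b2.
Nation B's expected payoff from b1 is 10x + 12(1−x); from b2 it is 16x + 4(1−x).
Setting these equal: −2x + 12 = 12x + 4, so x = 4/7.
Therefore Nation A plays a2 with probability 1 − 4/7 = 3/7.

3/7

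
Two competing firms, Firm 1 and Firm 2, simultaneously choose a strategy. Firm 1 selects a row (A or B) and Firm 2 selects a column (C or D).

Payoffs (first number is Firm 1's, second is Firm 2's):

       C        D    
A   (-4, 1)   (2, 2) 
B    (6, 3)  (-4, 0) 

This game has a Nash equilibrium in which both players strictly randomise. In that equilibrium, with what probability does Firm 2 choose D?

Let c be the probability that Firm 2 plays C. In a completely mixed equilibrium, Firm 1 must be indifferent between A and B.
Firm 1's expected payoff from A is −4c + 2(1−c); from B it is 6c − 4(1−c).
Setting these equal: −6c + 2 = 10c − 4, so c = 3/8.
Therefore Firm 2 plays D with probability 1 − 3/8 = 5/8.

5/8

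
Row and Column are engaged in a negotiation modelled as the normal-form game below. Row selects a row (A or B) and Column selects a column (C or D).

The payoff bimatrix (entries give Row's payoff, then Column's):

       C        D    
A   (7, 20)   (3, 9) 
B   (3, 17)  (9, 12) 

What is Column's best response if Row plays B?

Against B, Column earns 17 from C and 12 from D.
So C is the best response.

C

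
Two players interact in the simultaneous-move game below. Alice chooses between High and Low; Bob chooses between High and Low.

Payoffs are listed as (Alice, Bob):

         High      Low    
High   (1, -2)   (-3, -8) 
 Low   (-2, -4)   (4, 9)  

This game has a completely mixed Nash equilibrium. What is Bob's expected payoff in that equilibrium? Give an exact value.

First find p, the probability Alice plays High, from Bob's indifference between High and Low: −2p − 4(1−p) = −8p + 9(1−p), giving p = 13/19.
Since Bob is indifferent in equilibrium, Bob's expected payoff equals the payoff from either column against (13/19, 6/19). Using High: −2(13/19) − 4(6/19) = -50/19.

-50/19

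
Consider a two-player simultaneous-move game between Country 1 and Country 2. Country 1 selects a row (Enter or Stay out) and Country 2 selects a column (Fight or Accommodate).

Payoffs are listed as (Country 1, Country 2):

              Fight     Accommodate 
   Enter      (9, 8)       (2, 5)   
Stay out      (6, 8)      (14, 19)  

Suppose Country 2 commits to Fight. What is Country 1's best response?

Against Fight, Country 1 earns 9 from Enter and 6 from Stay out.
So Enter is the best response.

Enter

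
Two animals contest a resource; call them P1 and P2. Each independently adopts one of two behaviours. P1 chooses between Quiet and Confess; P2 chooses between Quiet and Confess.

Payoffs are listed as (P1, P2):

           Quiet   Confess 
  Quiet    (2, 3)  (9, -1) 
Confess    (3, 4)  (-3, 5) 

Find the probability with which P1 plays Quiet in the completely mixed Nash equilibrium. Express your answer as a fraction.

1/5

Let x be the probability that P1 plays Quiet. In a completely mixed equilibrium, P2 must be indifferent between Quiet and Confess.
P2's expected payoff from Quiet is 3x + 4(1−x); from Confess it is −x + 5(1−x).
Setting these equal: −x + 4 = −6x + 5, so x = 1/5.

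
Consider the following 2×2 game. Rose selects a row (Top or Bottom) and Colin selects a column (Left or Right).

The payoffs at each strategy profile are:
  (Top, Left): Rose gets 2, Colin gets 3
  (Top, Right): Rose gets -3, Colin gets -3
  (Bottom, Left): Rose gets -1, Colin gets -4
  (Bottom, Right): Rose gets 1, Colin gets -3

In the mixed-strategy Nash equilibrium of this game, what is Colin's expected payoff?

-3

First find x, the probability Rose plays Top, from Colin's indifference between Left and Right: 3x − 4(1−x) = −3x − 3(1−x), giving x = 1/7.
Since Colin is indifferent in equilibrium, Colin's expected payoff equals the payoff from either column against (1/7, 6/7). Using Left: 3(1/7) − 4(6/7) = -3.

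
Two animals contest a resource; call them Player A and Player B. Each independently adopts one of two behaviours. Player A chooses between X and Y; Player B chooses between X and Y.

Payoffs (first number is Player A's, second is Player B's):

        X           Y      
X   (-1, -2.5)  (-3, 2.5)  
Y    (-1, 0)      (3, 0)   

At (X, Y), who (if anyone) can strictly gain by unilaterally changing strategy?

Player A at (X, Y) earns -3; deviating to Y yields 3 — a strict improvement.
Player B earns 2.5; deviating to X yields -2.5 — not better.
Only Player A has a strictly profitable deviation.

Player A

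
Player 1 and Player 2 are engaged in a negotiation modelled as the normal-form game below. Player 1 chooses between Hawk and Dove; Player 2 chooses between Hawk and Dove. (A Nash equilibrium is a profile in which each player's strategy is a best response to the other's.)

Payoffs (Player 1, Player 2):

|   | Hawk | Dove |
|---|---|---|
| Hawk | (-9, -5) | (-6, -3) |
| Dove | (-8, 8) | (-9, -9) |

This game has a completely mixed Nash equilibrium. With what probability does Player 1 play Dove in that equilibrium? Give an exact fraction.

Let x be the probability that Player 1 plays Hawk. In a completely mixed equilibrium, Player 2 must be indifferent between Hawk and Dove.
Player 2's expected payoff from Hawk is −5x + 8(1−x); from Dove it is −3x − 9(1−x).
Setting these equal: −13x + 8 = 6x − 9, so x = 17/19.
Therefore Player 1 plays Dove with probability 1 − 17/19 = 2/19.

2/19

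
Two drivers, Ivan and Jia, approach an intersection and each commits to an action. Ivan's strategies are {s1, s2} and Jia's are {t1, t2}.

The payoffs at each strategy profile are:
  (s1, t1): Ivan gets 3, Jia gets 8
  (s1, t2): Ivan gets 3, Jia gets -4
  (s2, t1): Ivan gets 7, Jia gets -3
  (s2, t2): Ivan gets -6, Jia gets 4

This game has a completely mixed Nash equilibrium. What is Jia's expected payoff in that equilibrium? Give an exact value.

First find p, the probability Ivan plays s1, from Jia's indifference between t1 and t2: 8p − 3(1−p) = −4p + 4(1−p), giving p = 7/19.
Since Jia is indifferent in equilibrium, Jia's expected payoff equals the payoff from either column against (7/19, 12/19). Using t1: 8(7/19) − 3(12/19) = 20/19.

20/19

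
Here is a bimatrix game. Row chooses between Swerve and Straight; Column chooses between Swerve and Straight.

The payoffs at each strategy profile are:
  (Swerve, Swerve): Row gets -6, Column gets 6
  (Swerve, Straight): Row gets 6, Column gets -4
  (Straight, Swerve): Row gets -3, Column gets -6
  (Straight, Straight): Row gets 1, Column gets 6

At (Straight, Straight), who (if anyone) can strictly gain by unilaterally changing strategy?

Row at (Straight, Straight) earns 1; deviating to Swerve yields 6 — a strict improvement.
Column earns 6; deviating to Swerve yields -6 — not better.
Only Row has a strictly profitable deviation.

Row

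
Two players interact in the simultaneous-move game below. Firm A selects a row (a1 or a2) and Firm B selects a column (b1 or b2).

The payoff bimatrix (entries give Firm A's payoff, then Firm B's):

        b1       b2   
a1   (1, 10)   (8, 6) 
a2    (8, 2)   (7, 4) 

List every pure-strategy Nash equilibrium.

(a1, b1): Firm A prefers a2 (8 > 1) — not an equilibrium.
(a1, b2): Firm B prefers b1 (10 > 6) — not an equilibrium.
(a2, b1): Firm B prefers b2 (4 > 2) — not an equilibrium.
(a2, b2): Firm A prefers a1 (8 > 7) — not an equilibrium.

none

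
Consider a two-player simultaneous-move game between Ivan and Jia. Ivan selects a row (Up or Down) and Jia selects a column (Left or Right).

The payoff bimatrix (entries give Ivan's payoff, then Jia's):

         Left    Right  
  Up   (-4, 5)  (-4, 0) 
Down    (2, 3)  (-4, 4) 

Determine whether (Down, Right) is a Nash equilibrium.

Yes

At (Down, Right), Ivan earns -4; switching to Up would give -4, so Ivan has no profitable deviation.
Jia earns 4; switching to Left would give 3, so Jia has no profitable deviation.
Neither player can gain by a unilateral deviation, so this profile is a Nash equilibrium.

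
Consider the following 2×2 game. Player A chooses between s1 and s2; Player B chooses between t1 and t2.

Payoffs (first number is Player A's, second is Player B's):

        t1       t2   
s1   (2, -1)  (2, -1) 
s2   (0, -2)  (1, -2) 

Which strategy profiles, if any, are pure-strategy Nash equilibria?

(s1, t1) and (s1, t2)

(s1, t1): Player A gets 2 ≥ 0 from s2, and Player B gets -1 ≥ -1 from t2 — Nash equilibrium.
(s1, t2): Player A gets 2 ≥ 1 from s2, and Player B gets -1 ≥ -1 from t1 — Nash equilibrium.
(s2, t1): Player A prefers s1 (2 > 0) — not an equilibrium.
(s2, t2): Player A prefers s1 (2 > 1) — not an equilibrium.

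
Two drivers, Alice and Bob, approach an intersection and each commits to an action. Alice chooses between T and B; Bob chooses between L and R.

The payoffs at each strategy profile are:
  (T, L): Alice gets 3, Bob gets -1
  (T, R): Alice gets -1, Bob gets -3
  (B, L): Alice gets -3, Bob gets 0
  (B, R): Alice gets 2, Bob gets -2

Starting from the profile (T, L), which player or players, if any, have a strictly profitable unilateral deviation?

Alice at (T, L) earns 3; deviating to B yields -3 — not better.
Bob earns -1; deviating to R yields -3 — not better.
Neither player can strictly improve; the profile is a Nash equilibrium.

Neither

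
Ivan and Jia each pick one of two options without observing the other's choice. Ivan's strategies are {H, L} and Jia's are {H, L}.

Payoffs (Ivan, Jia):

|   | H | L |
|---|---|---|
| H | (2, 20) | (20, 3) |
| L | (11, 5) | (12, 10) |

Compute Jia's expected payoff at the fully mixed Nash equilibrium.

185/22

First find p, the probability Ivan plays H, from Jia's indifference between H and L: 20p + 5(1−p) = 3p + 10(1−p), giving p = 5/22.
Since Jia is indifferent in equilibrium, Jia's expected payoff equals the payoff from either column against (5/22, 17/22). Using H: 20(5/22) + 5(17/22) = 185/22.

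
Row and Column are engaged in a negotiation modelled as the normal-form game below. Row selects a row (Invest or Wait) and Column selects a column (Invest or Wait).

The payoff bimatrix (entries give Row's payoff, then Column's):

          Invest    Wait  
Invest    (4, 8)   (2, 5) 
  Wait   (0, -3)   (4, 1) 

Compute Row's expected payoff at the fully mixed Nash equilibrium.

8/3

First find q, the probability Column plays Invest, from Row's indifference between Invest and Wait: 4q + 2(1−q) = 4(1−q), giving q = 1/3.
Since Row is indifferent in equilibrium, Row's expected payoff equals the payoff from either row against (1/3, 2/3). Using Invest: 4(1/3) + 2(2/3) = 8/3.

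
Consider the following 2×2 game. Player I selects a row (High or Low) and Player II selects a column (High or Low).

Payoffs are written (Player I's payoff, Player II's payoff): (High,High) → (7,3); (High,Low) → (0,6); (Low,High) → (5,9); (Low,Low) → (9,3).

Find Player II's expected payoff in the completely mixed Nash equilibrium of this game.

5

First find p, the probability Player I plays High, from Player II's indifference between High and Low: 3p + 9(1−p) = 6p + 3(1−p), giving p = 2/3.
Since Player II is indifferent in equilibrium, Player II's expected payoff equals the payoff from either column against (2/3, 1/3). Using High: 3(2/3) + 9(1/3) = 5.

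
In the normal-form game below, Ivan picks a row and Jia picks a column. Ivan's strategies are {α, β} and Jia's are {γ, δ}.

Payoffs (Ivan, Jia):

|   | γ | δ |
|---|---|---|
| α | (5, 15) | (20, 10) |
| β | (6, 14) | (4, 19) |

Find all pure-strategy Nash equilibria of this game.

none

(α, γ): Ivan prefers β (6 > 5) — not an equilibrium.
(α, δ): Jia prefers γ (15 > 10) — not an equilibrium.
(β, γ): Jia prefers δ (19 > 14) — not an equilibrium.
(β, δ): Ivan prefers α (20 > 4) — not an equilibrium.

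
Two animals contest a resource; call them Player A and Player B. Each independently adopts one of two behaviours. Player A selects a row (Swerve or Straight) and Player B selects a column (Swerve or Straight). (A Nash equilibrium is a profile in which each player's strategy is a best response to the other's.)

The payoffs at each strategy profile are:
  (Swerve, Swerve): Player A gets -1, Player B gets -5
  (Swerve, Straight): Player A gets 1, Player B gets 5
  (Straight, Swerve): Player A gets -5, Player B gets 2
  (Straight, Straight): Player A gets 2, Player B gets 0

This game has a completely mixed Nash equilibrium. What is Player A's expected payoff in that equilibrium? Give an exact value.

First find y, the probability Player B plays Swerve, from Player A's indifference between Swerve and Straight: −y + (1−y) = −5y + 2(1−y), giving y = 1/5.
Since Player A is indifferent in equilibrium, Player A's expected payoff equals the payoff from either row against (1/5, 4/5). Using Swerve: −(1/5) + (4/5) = 3/5.

3/5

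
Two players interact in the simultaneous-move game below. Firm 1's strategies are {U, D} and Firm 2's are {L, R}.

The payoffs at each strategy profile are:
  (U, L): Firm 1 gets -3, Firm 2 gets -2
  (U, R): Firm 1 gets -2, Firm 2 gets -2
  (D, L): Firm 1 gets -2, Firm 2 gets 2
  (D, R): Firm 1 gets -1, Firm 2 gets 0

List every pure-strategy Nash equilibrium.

(D, L)

(U, L): Firm 1 prefers D (-2 > -3) — not an equilibrium.
(U, R): Firm 1 prefers D (-1 > -2) — not an equilibrium.
(D, L): Firm 1 gets -2 ≥ -3 from U, and Firm 2 gets 2 ≥ 0 from R — Nash equilibrium.
(D, R): Firm 2 prefers L (2 > 0) — not an equilibrium.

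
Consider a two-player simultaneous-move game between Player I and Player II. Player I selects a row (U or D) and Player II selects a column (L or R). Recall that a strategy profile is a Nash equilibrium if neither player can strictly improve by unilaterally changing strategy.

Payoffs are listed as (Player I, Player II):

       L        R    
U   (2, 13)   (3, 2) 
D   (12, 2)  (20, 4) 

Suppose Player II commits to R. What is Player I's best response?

Against R, Player I earns 3 from U and 20 from D.
So D is the best response.

D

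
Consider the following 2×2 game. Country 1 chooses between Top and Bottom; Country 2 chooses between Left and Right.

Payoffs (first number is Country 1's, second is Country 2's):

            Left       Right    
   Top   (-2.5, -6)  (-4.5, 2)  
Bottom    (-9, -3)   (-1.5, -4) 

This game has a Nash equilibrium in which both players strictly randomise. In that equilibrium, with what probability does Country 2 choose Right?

Let q be the probability that Country 2 plays Left. In a completely mixed equilibrium, Country 1 must be indifferent between Top and Bottom.
Country 1's expected payoff from Top is −2.5q − 4.5(1−q); from Bottom it is −9q − 1.5(1−q).
Setting these equal: 2q − 4.5 = −7.5q − 1.5, so q = 6/19.
Therefore Country 2 plays Right with probability 1 − 6/19 = 13/19.

13/19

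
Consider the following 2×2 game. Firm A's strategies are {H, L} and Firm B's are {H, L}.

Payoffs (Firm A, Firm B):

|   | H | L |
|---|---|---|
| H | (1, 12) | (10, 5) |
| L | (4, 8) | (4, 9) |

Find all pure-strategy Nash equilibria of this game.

(H, H): Firm A prefers L (4 > 1) — not an equilibrium.
(H, L): Firm B prefers H (12 > 5) — not an equilibrium.
(L, H): Firm B prefers L (9 > 8) — not an equilibrium.
(L, L): Firm A prefers H (10 > 4) — not an equilibrium.

none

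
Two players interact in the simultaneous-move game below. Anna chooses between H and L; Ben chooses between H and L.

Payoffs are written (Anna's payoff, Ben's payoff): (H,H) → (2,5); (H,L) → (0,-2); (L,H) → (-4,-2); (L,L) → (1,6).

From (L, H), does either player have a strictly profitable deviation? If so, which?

Both

Anna at (L, H) earns -4; deviating to H yields 2 — a strict improvement.
Ben earns -2; deviating to L yields 6 — a strict improvement.
Both Anna and Ben have strictly profitable deviations.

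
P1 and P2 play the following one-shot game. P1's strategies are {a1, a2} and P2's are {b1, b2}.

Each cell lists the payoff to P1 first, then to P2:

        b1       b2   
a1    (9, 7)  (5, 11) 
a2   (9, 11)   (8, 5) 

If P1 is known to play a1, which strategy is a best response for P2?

b2

Against a1, P2 earns 7 from b1 and 11 from b2.
So b2 is the best response.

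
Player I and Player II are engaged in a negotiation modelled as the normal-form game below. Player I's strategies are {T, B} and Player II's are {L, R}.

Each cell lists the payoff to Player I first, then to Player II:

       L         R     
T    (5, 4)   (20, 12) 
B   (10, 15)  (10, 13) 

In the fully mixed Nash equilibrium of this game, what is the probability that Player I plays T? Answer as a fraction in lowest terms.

1/5

Let r be the probability that Player I plays T. In a completely mixed equilibrium, Player II must be indifferent between L and R.
Player II's expected payoff from L is 4r + 15(1−r); from R it is 12r + 13(1−r).
Setting these equal: −11r + 15 = −r + 13, so r = 1/5.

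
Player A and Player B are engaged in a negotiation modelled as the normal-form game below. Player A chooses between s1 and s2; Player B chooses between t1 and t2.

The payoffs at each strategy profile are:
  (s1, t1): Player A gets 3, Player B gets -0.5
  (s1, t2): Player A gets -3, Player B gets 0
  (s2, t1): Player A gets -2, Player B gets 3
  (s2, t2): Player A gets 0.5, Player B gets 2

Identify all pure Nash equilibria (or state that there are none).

none

(s1, t1): Player B prefers t2 (0 > -0.5) — not an equilibrium.
(s1, t2): Player A prefers s2 (0.5 > -3) — not an equilibrium.
(s2, t1): Player A prefers s1 (3 > -2) — not an equilibrium.
(s2, t2): Player B prefers t1 (3 > 2) — not an equilibrium.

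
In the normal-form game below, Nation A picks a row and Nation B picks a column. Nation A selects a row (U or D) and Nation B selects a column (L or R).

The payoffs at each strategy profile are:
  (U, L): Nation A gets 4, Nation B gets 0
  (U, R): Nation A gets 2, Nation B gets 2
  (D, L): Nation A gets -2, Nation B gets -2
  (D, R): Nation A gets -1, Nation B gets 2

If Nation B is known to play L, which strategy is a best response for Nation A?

U

Against L, Nation A earns 4 from U and -2 from D.
So U is the best response.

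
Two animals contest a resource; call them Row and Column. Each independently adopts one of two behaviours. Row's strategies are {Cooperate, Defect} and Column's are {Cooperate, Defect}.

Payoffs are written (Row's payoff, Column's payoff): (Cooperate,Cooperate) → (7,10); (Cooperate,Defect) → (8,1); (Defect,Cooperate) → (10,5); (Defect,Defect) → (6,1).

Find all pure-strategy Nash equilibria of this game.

(Cooperate, Cooperate): Row prefers Defect (10 > 7) — not an equilibrium.
(Cooperate, Defect): Column prefers Cooperate (10 > 1) — not an equilibrium.
(Defect, Cooperate): Row gets 10 ≥ 7 from Cooperate, and Column gets 5 ≥ 1 from Defect — Nash equilibrium.
(Defect, Defect): Row prefers Cooperate (8 > 6); Column prefers Cooperate (5 > 1) — not an equilibrium.

(Defect, Cooperate)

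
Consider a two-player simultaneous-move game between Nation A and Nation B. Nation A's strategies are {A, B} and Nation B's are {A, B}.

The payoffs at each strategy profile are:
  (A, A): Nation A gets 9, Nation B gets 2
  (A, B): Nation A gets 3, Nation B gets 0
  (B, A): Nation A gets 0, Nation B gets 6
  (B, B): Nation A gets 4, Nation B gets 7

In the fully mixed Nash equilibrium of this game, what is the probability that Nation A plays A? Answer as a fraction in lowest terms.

1/3

Let p be the probability that Nation A plays A. In a completely mixed equilibrium, Nation B must be indifferent between A and B.
Nation B's expected payoff from A is 2p + 6(1−p); from B it is 7(1−p).
Setting these equal: −4p + 6 = −7p + 7, so p = 1/3.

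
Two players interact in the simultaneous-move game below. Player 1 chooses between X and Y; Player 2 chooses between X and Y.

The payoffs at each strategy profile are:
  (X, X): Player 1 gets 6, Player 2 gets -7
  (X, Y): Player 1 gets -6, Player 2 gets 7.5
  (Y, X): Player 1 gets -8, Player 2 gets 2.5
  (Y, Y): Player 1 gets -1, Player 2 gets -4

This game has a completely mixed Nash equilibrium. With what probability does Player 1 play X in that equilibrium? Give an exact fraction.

13/42

Let x be the probability that Player 1 plays X. In a completely mixed equilibrium, Player 2 must be indifferent between X and Y.
Player 2's expected payoff from X is −7x + 2.5(1−x); from Y it is 7.5x − 4(1−x).
Setting these equal: −9.5x + 2.5 = 11.5x − 4, so x = 13/42.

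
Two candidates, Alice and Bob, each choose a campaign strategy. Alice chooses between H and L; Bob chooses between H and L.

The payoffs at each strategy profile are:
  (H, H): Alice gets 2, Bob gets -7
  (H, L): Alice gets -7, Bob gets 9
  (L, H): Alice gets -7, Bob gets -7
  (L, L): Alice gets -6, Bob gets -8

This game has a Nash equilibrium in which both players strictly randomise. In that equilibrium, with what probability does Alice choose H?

1/17

Let x be the probability that Alice plays H. In a completely mixed equilibrium, Bob must be indifferent between H and L.
Bob's expected payoff from H is −7x − 7(1−x); from L it is 9x − 8(1−x).
Setting these equal: -7 = 17x − 8, so x = 1/17.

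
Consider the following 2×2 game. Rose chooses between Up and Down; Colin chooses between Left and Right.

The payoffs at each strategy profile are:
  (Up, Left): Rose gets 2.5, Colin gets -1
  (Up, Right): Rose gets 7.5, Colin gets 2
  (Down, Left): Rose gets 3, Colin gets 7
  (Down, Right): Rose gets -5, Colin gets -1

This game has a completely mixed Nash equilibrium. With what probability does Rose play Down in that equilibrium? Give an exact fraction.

Let r be the probability that Rose plays Up. In a completely mixed equilibrium, Colin must be indifferent between Left and Right.
Colin's expected payoff from Left is −r + 7(1−r); from Right it is 2r − (1−r).
Setting these equal: −8r + 7 = 3r − 1, so r = 8/11.
Therefore Rose plays Down with probability 1 − 8/11 = 3/11.

3/11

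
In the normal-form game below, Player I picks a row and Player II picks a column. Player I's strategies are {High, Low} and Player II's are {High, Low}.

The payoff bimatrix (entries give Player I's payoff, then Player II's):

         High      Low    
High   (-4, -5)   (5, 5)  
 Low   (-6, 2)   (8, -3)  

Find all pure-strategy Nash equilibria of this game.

(High, High): Player II prefers Low (5 > -5) — not an equilibrium.
(High, Low): Player I prefers Low (8 > 5) — not an equilibrium.
(Low, High): Player I prefers High (-4 > -6) — not an equilibrium.
(Low, Low): Player II prefers High (2 > -3) — not an equilibrium.

none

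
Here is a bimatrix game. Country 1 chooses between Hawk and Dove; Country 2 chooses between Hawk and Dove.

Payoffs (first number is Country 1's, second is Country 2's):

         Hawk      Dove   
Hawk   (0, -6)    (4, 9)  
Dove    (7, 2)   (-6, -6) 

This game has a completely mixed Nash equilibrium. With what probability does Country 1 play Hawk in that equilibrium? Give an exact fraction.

Let x be the probability that Country 1 plays Hawk. In a completely mixed equilibrium, Country 2 must be indifferent between Hawk and Dove.
Country 2's expected payoff from Hawk is −6x + 2(1−x); from Dove it is 9x − 6(1−x).
Setting these equal: −8x + 2 = 15x − 6, so x = 8/23.

8/23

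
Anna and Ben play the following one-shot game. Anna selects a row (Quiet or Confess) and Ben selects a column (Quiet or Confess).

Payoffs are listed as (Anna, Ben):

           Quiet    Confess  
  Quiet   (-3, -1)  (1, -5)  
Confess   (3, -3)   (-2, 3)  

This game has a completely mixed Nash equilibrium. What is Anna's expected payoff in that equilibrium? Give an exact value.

First find q, the probability Ben plays Quiet, from Anna's indifference between Quiet and Confess: −3q + (1−q) = 3q − 2(1−q), giving q = 1/3.
Since Anna is indifferent in equilibrium, Anna's expected payoff equals the payoff from either row against (1/3, 2/3). Using Quiet: −3(1/3) + (2/3) = -1/3.

-1/3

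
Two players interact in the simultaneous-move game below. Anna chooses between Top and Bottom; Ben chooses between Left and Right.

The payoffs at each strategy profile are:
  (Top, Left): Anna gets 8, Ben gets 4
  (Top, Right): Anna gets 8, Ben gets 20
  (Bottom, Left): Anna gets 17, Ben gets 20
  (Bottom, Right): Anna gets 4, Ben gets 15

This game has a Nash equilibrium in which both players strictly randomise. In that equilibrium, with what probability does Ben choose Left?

4/13

Let c be the probability that Ben plays Left. In a completely mixed equilibrium, Anna must be indifferent between Top and Bottom.
Anna's expected payoff from Top is 8c + 8(1−c); from Bottom it is 17c + 4(1−c).
Setting these equal: 8 = 13c + 4, so c = 4/13.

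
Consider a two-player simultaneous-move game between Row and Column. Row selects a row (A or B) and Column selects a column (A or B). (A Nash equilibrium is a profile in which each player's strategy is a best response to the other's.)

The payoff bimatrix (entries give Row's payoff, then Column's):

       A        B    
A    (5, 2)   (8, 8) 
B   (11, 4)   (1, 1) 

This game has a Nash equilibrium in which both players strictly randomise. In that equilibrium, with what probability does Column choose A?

7/13

Let c be the probability that Column plays A. In a completely mixed equilibrium, Row must be indifferent between A and B.
Row's expected payoff from A is 5c + 8(1−c); from B it is 11c + (1−c).
Setting these equal: −3c + 8 = 10c + 1, so c = 7/13.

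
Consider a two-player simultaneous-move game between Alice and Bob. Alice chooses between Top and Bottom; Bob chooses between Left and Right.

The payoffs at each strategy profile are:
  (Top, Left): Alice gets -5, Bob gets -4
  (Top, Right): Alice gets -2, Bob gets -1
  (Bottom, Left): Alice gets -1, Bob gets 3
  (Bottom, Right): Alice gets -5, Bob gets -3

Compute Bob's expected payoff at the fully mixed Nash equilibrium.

-5/3

First find p, the probability Alice plays Top, from Bob's indifference between Left and Right: −4p + 3(1−p) = −p − 3(1−p), giving p = 2/3.
Since Bob is indifferent in equilibrium, Bob's expected payoff equals the payoff from either column against (2/3, 1/3). Using Left: −4(2/3) + 3(1/3) = -5/3.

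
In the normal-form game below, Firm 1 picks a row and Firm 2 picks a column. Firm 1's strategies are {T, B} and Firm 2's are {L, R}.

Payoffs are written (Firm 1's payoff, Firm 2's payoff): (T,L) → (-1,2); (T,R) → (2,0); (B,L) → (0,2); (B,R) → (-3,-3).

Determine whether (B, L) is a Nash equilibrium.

Yes

At (B, L), Firm 1 earns 0; switching to T would give -1, so Firm 1 has no profitable deviation.
Firm 2 earns 2; switching to R would give -3, so Firm 2 has no profitable deviation.
Neither player can gain by a unilateral deviation, so this profile is a Nash equilibrium.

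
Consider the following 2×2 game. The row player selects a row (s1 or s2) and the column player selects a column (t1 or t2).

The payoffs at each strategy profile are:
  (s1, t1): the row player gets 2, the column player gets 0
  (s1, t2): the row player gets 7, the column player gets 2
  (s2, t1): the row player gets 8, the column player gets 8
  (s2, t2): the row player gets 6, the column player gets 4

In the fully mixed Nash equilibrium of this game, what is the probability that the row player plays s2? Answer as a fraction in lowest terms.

Let p be the probability that the row player plays s1. In a completely mixed equilibrium, the column player must be indifferent between t1 and t2.
The column player's expected payoff from t1 is 8(1−p); from t2 it is 2p + 4(1−p).
Setting these equal: −8p + 8 = −2p + 4, so p = 2/3.
Therefore the row player plays s2 with probability 1 − 2/3 = 1/3.

1/3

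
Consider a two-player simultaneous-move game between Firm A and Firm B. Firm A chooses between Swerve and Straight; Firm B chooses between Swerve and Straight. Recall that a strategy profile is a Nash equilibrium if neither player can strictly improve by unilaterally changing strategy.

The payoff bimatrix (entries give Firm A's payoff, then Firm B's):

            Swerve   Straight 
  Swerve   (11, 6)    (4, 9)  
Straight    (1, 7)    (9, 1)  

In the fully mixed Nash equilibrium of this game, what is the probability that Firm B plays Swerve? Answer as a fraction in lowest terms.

1/3

Let y be the probability that Firm B plays Swerve. In a completely mixed equilibrium, Firm A must be indifferent between Swerve and Straight.
Firm A's expected payoff from Swerve is 11y + 4(1−y); from Straight it is y + 9(1−y).
Setting these equal: 7y + 4 = −8y + 9, so y = 1/3.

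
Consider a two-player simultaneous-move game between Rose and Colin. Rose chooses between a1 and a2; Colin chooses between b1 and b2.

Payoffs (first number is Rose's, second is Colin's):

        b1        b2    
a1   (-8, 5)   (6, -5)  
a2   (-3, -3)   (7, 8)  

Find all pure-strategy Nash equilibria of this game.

(a2, b2)

(a1, b1): Rose prefers a2 (-3 > -8) — not an equilibrium.
(a1, b2): Rose prefers a2 (7 > 6); Colin prefers b1 (5 > -5) — not an equilibrium.
(a2, b1): Colin prefers b2 (8 > -3) — not an equilibrium.
(a2, b2): Rose gets 7 ≥ 6 from a1, and Colin gets 8 ≥ -3 from b1 — Nash equilibrium.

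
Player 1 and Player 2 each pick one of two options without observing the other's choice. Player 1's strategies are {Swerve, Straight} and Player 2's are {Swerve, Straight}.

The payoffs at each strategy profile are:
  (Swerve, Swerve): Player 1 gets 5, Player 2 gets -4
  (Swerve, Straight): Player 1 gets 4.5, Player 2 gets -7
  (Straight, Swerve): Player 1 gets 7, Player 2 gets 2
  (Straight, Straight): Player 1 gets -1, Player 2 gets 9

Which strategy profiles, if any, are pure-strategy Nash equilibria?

none

(Swerve, Swerve): Player 1 prefers Straight (7 > 5) — not an equilibrium.
(Swerve, Straight): Player 2 prefers Swerve (-4 > -7) — not an equilibrium.
(Straight, Swerve): Player 2 prefers Straight (9 > 2) — not an equilibrium.
(Straight, Straight): Player 1 prefers Swerve (4.5 > -1) — not an equilibrium.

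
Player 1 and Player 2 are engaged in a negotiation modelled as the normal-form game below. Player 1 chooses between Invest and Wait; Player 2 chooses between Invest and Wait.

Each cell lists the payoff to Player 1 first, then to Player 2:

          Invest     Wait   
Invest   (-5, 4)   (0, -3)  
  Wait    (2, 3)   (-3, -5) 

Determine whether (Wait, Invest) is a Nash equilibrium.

Yes

At (Wait, Invest), Player 1 earns 2; switching to Invest would give -5, so Player 1 has no profitable deviation.
Player 2 earns 3; switching to Wait would give -5, so Player 2 has no profitable deviation.
Neither player can gain by a unilateral deviation, so this profile is a Nash equilibrium.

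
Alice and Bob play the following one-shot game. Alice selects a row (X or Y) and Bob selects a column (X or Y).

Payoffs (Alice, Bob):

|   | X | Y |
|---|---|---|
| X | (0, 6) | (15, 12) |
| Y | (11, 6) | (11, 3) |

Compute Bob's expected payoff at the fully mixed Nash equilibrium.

First find x, the probability Alice plays X, from Bob's indifference between X and Y: 6x + 6(1−x) = 12x + 3(1−x), giving x = 1/3.
Since Bob is indifferent in equilibrium, Bob's expected payoff equals the payoff from either column against (1/3, 2/3). Using X: 6(1/3) + 6(2/3) = 6.

6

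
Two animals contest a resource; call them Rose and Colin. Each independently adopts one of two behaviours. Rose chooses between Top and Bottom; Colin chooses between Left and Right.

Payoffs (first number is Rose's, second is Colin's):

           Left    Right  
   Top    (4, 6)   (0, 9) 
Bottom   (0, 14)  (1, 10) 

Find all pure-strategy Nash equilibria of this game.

none

(Top, Left): Colin prefers Right (9 > 6) — not an equilibrium.
(Top, Right): Rose prefers Bottom (1 > 0) — not an equilibrium.
(Bottom, Left): Rose prefers Top (4 > 0) — not an equilibrium.
(Bottom, Right): Colin prefers Left (14 > 10) — not an equilibrium.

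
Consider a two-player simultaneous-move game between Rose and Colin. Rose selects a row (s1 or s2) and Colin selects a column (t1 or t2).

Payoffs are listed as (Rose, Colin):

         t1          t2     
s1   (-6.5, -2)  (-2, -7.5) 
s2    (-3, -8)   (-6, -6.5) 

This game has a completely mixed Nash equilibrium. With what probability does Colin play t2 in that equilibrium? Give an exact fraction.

7/15

Let y be the probability that Colin plays t1. In a completely mixed equilibrium, Rose must be indifferent between s1 and s2.
Rose's expected payoff from s1 is −6.5y − 2(1−y); from s2 it is −3y − 6(1−y).
Setting these equal: −4.5y − 2 = 3y − 6, so y = 8/15.
Therefore Colin plays t2 with probability 1 − 8/15 = 7/15.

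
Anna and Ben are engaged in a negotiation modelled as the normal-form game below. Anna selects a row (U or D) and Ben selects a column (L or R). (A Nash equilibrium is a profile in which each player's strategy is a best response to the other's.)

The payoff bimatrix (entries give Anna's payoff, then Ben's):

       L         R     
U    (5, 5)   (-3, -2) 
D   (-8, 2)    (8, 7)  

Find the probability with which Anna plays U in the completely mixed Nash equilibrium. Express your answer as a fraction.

5/12

Let p be the probability that Anna plays U. In a completely mixed equilibrium, Ben must be indifferent between L and R.
Ben's expected payoff from L is 5p + 2(1−p); from R it is −2p + 7(1−p).
Setting these equal: 3p + 2 = −9p + 7, so p = 5/12.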